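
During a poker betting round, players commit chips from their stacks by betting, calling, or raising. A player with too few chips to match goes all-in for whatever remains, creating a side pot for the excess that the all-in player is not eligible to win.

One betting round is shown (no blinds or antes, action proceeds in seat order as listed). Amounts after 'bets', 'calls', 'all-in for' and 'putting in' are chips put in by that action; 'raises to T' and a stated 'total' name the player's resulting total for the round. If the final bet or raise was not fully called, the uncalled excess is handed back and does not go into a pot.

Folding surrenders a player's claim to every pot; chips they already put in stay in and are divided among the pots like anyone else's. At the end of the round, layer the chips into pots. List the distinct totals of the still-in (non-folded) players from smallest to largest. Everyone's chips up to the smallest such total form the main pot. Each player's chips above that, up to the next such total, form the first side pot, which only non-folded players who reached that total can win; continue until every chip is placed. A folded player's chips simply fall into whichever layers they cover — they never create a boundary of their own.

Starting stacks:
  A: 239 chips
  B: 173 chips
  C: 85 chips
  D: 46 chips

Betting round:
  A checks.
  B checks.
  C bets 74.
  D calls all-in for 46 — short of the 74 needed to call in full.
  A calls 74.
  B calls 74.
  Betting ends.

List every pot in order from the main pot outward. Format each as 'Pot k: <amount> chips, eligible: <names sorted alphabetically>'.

Contributions: A=74, B=74, C=74, D=46
Pot levels (distinct totals of non-folded players): 46, 74
Layer 1-46: 46 each from A, B, C, D = 46*4 = 184 chips; eligible A, B, C, D
Layer 47-74: 28 each from A, B, C = 28*3 = 84 chips; eligible A, B, C

Pot 1: 184 chips, eligible: A, B, C, D
Pot 2: 84 chips, eligible: A, B, C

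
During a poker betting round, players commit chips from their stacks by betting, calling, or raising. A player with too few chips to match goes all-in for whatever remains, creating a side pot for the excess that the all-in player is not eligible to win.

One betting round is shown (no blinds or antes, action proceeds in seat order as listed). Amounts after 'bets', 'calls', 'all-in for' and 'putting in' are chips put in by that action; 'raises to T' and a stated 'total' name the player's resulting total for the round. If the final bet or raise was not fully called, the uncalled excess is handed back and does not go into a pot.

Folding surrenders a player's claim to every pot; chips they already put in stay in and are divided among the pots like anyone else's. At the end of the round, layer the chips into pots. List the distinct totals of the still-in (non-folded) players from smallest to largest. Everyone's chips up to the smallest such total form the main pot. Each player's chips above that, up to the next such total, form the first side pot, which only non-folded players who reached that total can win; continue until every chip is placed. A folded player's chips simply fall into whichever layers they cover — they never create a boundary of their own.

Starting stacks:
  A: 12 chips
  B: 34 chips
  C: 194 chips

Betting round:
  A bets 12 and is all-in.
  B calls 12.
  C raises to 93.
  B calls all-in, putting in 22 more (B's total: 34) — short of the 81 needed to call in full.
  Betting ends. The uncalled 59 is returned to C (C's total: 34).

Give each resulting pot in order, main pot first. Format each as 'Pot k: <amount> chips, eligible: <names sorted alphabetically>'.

Pot 1: 36 chips, eligible: A, B, C
Pot 2: 44 chips, eligible: B, C

Derivation:
Contributions (after 59 returned to C): A=12, B=34, C=34
Pot levels (distinct totals of non-folded players): 12, 34
Layer 1-12: 12 each from A, B, C = 12*3 = 36 chips; eligible A, B, C
Layer 13-34: 22 each from B, C = 22*2 = 44 chips; eligible B, C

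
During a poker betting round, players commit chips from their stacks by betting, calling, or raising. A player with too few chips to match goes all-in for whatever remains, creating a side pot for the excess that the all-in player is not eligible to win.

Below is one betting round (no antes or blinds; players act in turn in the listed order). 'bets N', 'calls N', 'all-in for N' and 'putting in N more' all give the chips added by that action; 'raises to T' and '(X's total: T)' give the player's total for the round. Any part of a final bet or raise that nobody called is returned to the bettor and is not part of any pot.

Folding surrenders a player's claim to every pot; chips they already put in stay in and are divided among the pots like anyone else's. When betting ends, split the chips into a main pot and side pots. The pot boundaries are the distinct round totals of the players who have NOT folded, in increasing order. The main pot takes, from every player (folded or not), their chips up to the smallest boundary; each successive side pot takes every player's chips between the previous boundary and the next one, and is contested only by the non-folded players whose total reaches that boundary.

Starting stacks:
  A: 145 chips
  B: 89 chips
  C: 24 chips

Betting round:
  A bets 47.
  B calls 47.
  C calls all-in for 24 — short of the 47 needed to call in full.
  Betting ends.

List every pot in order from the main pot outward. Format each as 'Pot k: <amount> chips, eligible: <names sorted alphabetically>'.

Pot 1: 72 chips, eligible: A, B, C
Pot 2: 46 chips, eligible: A, B

Derivation:
Contributions: A=47, B=47, C=24
Pot levels (distinct totals of non-folded players): 24, 47
Layer 1-24: 24 each from A, B, C = 24*3 = 72 chips; eligible A, B, C
Layer 25-47: 23 each from A, B = 23*2 = 46 chips; eligible A, B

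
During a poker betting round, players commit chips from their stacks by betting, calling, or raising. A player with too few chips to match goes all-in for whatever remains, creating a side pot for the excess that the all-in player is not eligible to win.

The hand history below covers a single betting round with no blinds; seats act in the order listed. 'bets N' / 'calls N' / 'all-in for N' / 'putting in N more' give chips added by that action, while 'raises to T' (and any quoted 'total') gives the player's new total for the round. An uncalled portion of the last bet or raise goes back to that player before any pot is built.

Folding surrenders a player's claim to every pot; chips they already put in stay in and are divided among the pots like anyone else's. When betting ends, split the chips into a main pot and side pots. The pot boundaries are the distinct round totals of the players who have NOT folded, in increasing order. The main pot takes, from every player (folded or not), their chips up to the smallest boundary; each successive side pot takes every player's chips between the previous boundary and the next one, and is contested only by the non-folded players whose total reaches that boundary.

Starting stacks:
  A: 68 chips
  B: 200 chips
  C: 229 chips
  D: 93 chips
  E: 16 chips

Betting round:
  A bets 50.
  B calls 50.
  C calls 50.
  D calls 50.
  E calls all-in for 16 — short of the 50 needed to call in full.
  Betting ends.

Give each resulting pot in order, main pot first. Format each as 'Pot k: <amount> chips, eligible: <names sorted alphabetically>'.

Pot 1: 80 chips, eligible: A, B, C, D, E
Pot 2: 136 chips, eligible: A, B, C, D

Derivation:
Contributions: A=50, B=50, C=50, D=50, E=16
Pot levels (distinct totals of non-folded players): 16, 50
Layer 1-16: 16 each from A, B, C, D, E = 16*5 = 80 chips; eligible A, B, C, D, E
Layer 17-50: 34 each from A, B, C, D = 34*4 = 136 chips; eligible A, B, C, D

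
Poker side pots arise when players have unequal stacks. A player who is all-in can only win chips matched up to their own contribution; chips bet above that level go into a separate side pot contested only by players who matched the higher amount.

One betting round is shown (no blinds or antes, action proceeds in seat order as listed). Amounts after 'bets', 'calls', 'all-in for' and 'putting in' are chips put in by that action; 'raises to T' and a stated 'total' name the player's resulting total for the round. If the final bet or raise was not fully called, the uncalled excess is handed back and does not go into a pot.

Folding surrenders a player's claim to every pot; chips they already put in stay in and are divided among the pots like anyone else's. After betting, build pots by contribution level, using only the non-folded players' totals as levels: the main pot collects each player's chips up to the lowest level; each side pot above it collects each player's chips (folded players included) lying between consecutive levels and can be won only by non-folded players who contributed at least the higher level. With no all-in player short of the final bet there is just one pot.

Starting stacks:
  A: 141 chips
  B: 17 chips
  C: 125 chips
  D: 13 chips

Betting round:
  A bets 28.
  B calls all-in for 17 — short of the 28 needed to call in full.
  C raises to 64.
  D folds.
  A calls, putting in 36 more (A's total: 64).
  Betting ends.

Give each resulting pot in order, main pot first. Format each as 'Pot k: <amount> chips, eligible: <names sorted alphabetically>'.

Contributions: A=64, B=17, C=64
Folded: D
Pot levels (distinct totals of non-folded players): 17, 64
Layer 1-17: 17 each from A, B, C = 17*3 = 51 chips; eligible A, B, C
Layer 18-64: 47 each from A, C = 47*2 = 94 chips; eligible A, C

Pot 1: 51 chips, eligible: A, B, C
Pot 2: 94 chips, eligible: A, C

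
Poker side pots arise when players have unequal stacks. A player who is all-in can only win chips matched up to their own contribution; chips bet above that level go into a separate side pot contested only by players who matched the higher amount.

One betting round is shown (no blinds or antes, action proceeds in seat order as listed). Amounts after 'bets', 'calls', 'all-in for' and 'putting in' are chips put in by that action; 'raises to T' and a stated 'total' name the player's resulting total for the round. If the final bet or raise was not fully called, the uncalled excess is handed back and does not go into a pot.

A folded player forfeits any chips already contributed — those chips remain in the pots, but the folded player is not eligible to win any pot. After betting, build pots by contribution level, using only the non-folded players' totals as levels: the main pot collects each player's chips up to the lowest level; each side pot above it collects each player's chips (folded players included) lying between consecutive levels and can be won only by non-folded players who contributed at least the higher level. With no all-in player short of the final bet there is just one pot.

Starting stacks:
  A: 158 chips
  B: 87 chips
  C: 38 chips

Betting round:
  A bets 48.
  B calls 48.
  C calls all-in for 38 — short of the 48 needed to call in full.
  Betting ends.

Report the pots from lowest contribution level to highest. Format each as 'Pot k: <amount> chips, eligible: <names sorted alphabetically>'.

Pot 1: 114 chips, eligible: A, B, C
Pot 2: 20 chips, eligible: A, B

Derivation:
Contributions: A=48, B=48, C=38
Pot levels (distinct totals of non-folded players): 38, 48
Layer 1-38: 38 each from A, B, C = 38*3 = 114 chips; eligible A, B, C
Layer 39-48: 10 each from A, B = 10*2 = 20 chips; eligible A, B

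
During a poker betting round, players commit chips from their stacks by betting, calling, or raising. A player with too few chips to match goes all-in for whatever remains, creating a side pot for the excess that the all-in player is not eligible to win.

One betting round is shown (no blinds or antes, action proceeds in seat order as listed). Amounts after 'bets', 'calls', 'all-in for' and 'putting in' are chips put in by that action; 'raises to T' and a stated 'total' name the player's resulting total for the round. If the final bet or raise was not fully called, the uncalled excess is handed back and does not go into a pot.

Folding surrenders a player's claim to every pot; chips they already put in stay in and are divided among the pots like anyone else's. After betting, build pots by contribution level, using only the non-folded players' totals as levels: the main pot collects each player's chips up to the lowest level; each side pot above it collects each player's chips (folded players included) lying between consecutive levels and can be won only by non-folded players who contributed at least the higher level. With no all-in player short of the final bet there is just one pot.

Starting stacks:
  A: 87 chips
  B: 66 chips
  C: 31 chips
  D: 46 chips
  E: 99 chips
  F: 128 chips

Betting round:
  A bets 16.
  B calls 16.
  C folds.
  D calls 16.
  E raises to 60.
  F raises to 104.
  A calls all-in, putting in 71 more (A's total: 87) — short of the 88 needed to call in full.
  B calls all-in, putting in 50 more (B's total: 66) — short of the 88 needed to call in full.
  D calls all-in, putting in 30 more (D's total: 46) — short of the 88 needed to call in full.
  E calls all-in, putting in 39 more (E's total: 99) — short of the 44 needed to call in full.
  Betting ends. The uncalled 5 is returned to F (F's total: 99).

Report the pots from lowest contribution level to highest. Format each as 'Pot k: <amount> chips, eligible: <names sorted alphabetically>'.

Pot 1: 230 chips, eligible: A, B, D, E, F
Pot 2: 80 chips, eligible: A, B, E, F
Pot 3: 63 chips, eligible: A, E, F
Pot 4: 24 chips, eligible: E, F

Derivation:
Contributions (after 5 returned to F): A=87, B=66, D=46, E=99, F=99
Folded: C
Pot levels (distinct totals of non-folded players): 46, 66, 87, 99
Layer 1-46: 46 each from A, B, D, E, F = 46*5 = 230 chips; eligible A, B, D, E, F
Layer 47-66: 20 each from A, B, E, F = 20*4 = 80 chips; eligible A, B, E, F
Layer 67-87: 21 each from A, E, F = 21*3 = 63 chips; eligible A, E, F
Layer 88-99: 12 each from E, F = 12*2 = 24 chips; eligible E, F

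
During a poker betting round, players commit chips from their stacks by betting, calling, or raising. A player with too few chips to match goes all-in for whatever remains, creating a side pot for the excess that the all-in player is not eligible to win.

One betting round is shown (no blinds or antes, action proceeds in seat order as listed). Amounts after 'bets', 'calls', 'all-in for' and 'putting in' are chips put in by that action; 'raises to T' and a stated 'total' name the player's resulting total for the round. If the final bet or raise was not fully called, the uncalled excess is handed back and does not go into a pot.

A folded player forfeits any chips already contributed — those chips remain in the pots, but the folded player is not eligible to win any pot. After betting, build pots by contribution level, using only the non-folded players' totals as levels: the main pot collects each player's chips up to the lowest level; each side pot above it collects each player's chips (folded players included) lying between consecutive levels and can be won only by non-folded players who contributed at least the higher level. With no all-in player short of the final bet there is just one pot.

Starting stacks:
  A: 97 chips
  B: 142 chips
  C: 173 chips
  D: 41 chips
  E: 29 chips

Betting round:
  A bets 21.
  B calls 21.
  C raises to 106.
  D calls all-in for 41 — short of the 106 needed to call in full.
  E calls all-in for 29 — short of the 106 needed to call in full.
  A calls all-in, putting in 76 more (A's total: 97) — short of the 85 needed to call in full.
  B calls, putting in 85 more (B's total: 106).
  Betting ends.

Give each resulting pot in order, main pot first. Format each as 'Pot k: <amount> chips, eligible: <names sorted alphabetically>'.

Pot 1: 145 chips, eligible: A, B, C, D, E
Pot 2: 48 chips, eligible: A, B, C, D
Pot 3: 168 chips, eligible: A, B, C
Pot 4: 18 chips, eligible: B, C

Derivation:
Contributions: A=97, B=106, C=106, D=41, E=29
Pot levels (distinct totals of non-folded players): 29, 41, 97, 106
Layer 1-29: 29 each from A, B, C, D, E = 29*5 = 145 chips; eligible A, B, C, D, E
Layer 30-41: 12 each from A, B, C, D = 12*4 = 48 chips; eligible A, B, C, D
Layer 42-97: 56 each from A, B, C = 56*3 = 168 chips; eligible A, B, C
Layer 98-106: 9 each from B, C = 9*2 = 18 chips; eligible B, C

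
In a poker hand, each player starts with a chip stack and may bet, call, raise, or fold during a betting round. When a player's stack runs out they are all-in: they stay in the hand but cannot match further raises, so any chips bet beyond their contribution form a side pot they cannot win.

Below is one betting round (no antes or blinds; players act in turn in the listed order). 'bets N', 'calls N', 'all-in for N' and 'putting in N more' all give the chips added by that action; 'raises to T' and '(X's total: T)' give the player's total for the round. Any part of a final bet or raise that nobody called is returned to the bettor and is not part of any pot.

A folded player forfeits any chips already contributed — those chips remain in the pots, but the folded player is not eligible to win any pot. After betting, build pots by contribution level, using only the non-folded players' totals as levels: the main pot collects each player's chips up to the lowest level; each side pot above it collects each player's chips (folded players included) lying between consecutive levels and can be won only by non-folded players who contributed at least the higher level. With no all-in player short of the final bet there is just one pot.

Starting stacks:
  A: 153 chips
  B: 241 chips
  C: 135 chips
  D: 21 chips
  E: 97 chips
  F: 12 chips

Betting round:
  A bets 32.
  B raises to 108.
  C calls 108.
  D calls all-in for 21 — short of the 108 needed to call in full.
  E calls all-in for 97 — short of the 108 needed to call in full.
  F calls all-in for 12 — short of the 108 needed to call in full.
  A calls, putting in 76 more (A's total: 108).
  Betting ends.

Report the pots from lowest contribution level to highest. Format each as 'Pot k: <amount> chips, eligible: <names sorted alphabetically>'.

Contributions: A=108, B=108, C=108, D=21, E=97, F=12
Pot levels (distinct totals of non-folded players): 12, 21, 97, 108
Layer 1-12: 12 each from A, B, C, D, E, F = 12*6 = 72 chips; eligible A, B, C, D, E, F
Layer 13-21: 9 each from A, B, C, D, E = 9*5 = 45 chips; eligible A, B, C, D, E
Layer 22-97: 76 each from A, B, C, E = 76*4 = 304 chips; eligible A, B, C, E
Layer 98-108: 11 each from A, B, C = 11*3 = 33 chips; eligible A, B, C

Pot 1: 72 chips, eligible: A, B, C, D, E, F
Pot 2: 45 chips, eligible: A, B, C, D, E
Pot 3: 304 chips, eligible: A, B, C, E
Pot 4: 33 chips, eligible: A, B, C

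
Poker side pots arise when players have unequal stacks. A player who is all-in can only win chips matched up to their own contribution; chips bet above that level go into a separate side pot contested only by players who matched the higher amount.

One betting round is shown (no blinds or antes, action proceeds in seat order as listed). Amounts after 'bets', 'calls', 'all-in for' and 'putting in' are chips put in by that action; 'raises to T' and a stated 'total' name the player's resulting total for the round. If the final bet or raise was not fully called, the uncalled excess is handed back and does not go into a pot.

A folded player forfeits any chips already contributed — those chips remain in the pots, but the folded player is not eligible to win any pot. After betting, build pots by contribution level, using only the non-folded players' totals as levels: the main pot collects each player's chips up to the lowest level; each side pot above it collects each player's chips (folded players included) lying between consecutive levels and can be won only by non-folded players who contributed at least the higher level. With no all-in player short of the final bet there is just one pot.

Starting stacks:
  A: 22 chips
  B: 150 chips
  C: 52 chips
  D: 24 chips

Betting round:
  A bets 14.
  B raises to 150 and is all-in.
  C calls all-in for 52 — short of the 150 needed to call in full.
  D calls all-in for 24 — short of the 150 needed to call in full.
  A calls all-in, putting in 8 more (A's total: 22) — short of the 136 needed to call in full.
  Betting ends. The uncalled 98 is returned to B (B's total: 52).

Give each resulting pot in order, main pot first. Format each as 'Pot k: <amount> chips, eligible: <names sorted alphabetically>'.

Contributions (after 98 returned to B): A=22, B=52, C=52, D=24
Pot levels (distinct totals of non-folded players): 22, 24, 52
Layer 1-22: 22 each from A, B, C, D = 22*4 = 88 chips; eligible A, B, C, D
Layer 23-24: 2 each from B, C, D = 2*3 = 6 chips; eligible B, C, D
Layer 25-52: 28 each from B, C = 28*2 = 56 chips; eligible B, C

Pot 1: 88 chips, eligible: A, B, C, D
Pot 2: 6 chips, eligible: B, C, D
Pot 3: 56 chips, eligible: B, C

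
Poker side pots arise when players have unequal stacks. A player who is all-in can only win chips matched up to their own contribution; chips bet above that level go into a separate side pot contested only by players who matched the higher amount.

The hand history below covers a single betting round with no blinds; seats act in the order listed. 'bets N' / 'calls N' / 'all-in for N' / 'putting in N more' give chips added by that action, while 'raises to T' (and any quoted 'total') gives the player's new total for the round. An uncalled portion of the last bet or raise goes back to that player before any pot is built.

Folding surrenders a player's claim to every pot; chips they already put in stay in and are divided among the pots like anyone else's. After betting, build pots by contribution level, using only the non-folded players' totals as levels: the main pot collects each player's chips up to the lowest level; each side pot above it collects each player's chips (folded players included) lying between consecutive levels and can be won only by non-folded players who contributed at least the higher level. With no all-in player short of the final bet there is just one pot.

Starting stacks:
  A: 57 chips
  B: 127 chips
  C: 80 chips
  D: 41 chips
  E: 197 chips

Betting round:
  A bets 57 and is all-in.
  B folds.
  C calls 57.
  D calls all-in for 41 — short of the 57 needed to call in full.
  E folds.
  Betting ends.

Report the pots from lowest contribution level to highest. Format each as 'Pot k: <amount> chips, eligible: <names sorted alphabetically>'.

Contributions: A=57, C=57, D=41
Folded: B, E
Pot levels (distinct totals of non-folded players): 41, 57
Layer 1-41: 41 each from A, C, D = 41*3 = 123 chips; eligible A, C, D
Layer 42-57: 16 each from A, C = 16*2 = 32 chips; eligible A, C

Pot 1: 123 chips, eligible: A, C, D
Pot 2: 32 chips, eligible: A, C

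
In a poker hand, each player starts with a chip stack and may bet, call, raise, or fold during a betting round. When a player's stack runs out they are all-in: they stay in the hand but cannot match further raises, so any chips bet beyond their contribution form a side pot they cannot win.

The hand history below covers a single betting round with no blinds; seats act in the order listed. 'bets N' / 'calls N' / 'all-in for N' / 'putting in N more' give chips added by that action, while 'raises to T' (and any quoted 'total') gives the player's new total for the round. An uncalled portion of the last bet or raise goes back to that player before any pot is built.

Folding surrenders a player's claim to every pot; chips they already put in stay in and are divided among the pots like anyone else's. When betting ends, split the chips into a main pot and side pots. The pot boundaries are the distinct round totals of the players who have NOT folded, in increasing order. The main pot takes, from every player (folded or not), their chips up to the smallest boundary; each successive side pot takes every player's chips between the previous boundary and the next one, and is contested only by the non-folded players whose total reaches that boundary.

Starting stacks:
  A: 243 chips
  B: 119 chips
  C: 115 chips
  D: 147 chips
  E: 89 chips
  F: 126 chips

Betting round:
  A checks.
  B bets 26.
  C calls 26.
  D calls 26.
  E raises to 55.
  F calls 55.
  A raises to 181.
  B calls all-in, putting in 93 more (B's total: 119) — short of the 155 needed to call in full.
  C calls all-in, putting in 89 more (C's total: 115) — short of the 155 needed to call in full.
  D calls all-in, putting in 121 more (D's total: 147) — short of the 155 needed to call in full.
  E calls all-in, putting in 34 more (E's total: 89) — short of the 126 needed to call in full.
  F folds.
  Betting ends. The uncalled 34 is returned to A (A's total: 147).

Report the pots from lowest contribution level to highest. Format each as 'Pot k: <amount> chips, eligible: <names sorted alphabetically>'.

Pot 1: 500 chips, eligible: A, B, C, D, E
Pot 2: 104 chips, eligible: A, B, C, D
Pot 3: 12 chips, eligible: A, B, D
Pot 4: 56 chips, eligible: A, D

Derivation:
Contributions (after 34 returned to A): A=147, B=119, C=115, D=147, E=89, F=55
Folded: F
Pot levels (distinct totals of non-folded players): 89, 115, 119, 147
Layer 1-89: A 89 + B 89 + C 89 + D 89 + E 89 + F 55 = 500 chips; eligible A, B, C, D, E
Layer 90-115: 26 each from A, B, C, D = 26*4 = 104 chips; eligible A, B, C, D
Layer 116-119: 4 each from A, B, D = 4*3 = 12 chips; eligible A, B, D
Layer 120-147: 28 each from A, D = 28*2 = 56 chips; eligible A, D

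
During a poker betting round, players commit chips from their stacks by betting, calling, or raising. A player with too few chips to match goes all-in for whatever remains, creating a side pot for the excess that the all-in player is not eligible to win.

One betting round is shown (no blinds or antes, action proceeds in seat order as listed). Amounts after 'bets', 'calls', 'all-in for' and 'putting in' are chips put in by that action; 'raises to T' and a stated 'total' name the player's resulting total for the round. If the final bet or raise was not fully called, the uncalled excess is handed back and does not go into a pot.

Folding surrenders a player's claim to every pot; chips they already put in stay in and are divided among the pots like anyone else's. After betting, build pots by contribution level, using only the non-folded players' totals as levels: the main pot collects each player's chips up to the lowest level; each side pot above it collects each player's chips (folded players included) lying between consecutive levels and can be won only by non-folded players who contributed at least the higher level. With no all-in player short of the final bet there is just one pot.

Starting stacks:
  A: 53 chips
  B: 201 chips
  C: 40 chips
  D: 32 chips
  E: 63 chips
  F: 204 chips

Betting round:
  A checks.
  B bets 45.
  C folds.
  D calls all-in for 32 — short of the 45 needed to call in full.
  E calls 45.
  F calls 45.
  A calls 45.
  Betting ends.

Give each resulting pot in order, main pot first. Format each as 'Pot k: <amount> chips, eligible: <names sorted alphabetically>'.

Pot 1: 160 chips, eligible: A, B, D, E, F
Pot 2: 52 chips, eligible: A, B, E, F

Derivation:
Contributions: A=45, B=45, D=32, E=45, F=45
Folded: C
Pot levels (distinct totals of non-folded players): 32, 45
Layer 1-32: 32 each from A, B, D, E, F = 32*5 = 160 chips; eligible A, B, D, E, F
Layer 33-45: 13 each from A, B, E, F = 13*4 = 52 chips; eligible A, B, E, F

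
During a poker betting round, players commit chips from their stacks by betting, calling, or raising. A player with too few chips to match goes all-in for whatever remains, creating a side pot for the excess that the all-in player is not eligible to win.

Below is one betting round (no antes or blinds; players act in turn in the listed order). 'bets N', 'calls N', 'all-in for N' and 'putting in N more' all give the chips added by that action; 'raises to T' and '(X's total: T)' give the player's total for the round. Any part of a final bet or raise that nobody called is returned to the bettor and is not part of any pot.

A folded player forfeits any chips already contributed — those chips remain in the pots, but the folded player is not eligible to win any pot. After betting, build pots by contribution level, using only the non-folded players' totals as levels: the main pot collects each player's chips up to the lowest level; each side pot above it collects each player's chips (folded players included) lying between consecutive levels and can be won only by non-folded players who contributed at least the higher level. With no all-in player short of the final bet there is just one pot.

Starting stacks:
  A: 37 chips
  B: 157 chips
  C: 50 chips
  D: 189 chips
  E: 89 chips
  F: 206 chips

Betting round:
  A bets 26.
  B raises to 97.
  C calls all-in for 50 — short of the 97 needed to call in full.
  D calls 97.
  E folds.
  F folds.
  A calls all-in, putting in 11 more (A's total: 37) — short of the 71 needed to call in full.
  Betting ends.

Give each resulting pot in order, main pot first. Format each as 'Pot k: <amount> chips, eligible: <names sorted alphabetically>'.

Pot 1: 148 chips, eligible: A, B, C, D
Pot 2: 39 chips, eligible: B, C, D
Pot 3: 94 chips, eligible: B, D

Derivation:
Contributions: A=37, B=97, C=50, D=97
Folded: E, F
Pot levels (distinct totals of non-folded players): 37, 50, 97
Layer 1-37: 37 each from A, B, C, D = 37*4 = 148 chips; eligible A, B, C, D
Layer 38-50: 13 each from B, C, D = 13*3 = 39 chips; eligible B, C, D
Layer 51-97: 47 each from B, D = 47*2 = 94 chips; eligible B, D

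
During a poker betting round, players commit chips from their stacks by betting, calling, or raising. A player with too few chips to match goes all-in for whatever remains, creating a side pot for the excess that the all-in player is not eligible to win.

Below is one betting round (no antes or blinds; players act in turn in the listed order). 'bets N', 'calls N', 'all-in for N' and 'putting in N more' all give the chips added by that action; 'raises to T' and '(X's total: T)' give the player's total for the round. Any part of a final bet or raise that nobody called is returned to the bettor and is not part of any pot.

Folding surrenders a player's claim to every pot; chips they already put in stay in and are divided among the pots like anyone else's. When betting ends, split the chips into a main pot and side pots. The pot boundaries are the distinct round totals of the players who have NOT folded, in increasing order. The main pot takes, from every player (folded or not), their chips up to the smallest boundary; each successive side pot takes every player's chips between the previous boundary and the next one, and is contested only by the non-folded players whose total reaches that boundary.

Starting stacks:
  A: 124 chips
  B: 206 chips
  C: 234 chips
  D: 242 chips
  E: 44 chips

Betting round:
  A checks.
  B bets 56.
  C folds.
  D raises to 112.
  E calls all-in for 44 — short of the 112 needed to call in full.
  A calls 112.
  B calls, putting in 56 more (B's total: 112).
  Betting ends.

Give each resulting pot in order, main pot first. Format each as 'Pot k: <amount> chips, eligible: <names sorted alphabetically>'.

Contributions: A=112, B=112, D=112, E=44
Folded: C
Pot levels (distinct totals of non-folded players): 44, 112
Layer 1-44: 44 each from A, B, D, E = 44*4 = 176 chips; eligible A, B, D, E
Layer 45-112: 68 each from A, B, D = 68*3 = 204 chips; eligible A, B, D

Pot 1: 176 chips, eligible: A, B, D, E
Pot 2: 204 chips, eligible: A, B, D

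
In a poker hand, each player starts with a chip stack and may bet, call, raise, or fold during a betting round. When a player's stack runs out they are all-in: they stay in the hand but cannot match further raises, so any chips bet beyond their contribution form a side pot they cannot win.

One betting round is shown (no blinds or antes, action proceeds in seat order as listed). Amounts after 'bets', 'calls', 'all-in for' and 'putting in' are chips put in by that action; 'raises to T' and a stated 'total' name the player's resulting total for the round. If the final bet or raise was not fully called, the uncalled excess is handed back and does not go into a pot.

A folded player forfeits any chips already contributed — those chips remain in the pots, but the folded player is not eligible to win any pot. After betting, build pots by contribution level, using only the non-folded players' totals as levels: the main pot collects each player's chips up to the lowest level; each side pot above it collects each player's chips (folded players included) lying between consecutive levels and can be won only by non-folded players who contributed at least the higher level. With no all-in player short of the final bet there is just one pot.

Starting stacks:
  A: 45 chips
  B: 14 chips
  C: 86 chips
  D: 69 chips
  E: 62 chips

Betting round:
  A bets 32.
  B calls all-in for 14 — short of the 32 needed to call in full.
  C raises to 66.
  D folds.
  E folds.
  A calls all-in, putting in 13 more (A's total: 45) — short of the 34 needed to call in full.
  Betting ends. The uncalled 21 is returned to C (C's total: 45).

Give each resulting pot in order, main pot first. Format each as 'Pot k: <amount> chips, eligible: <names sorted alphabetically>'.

Pot 1: 42 chips, eligible: A, B, C
Pot 2: 62 chips, eligible: A, C

Derivation:
Contributions (after 21 returned to C): A=45, B=14, C=45
Folded: D, E
Pot levels (distinct totals of non-folded players): 14, 45
Layer 1-14: 14 each from A, B, C = 14*3 = 42 chips; eligible A, B, C
Layer 15-45: 31 each from A, C = 31*2 = 62 chips; eligible A, C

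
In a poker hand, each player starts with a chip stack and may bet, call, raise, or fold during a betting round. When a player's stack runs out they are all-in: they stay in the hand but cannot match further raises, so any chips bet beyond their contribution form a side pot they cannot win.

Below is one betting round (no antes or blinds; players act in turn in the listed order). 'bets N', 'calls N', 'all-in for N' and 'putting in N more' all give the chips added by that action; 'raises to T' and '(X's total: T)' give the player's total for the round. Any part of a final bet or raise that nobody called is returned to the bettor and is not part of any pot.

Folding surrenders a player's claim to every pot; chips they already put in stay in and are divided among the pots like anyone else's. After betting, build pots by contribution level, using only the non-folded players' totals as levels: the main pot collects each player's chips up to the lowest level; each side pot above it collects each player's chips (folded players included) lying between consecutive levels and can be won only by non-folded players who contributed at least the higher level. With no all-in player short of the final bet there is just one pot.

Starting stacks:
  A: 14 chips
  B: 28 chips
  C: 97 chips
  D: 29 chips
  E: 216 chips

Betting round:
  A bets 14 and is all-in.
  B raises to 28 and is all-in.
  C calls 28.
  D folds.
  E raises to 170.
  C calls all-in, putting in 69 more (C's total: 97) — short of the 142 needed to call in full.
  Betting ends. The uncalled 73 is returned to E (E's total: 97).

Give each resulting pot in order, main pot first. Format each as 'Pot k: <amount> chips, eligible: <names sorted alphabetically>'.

Contributions (after 73 returned to E): A=14, B=28, C=97, E=97
Folded: D
Pot levels (distinct totals of non-folded players): 14, 28, 97
Layer 1-14: 14 each from A, B, C, E = 14*4 = 56 chips; eligible A, B, C, E
Layer 15-28: 14 each from B, C, E = 14*3 = 42 chips; eligible B, C, E
Layer 29-97: 69 each from C, E = 69*2 = 138 chips; eligible C, E

Pot 1: 56 chips, eligible: A, B, C, E
Pot 2: 42 chips, eligible: B, C, E
Pot 3: 138 chips, eligible: C, E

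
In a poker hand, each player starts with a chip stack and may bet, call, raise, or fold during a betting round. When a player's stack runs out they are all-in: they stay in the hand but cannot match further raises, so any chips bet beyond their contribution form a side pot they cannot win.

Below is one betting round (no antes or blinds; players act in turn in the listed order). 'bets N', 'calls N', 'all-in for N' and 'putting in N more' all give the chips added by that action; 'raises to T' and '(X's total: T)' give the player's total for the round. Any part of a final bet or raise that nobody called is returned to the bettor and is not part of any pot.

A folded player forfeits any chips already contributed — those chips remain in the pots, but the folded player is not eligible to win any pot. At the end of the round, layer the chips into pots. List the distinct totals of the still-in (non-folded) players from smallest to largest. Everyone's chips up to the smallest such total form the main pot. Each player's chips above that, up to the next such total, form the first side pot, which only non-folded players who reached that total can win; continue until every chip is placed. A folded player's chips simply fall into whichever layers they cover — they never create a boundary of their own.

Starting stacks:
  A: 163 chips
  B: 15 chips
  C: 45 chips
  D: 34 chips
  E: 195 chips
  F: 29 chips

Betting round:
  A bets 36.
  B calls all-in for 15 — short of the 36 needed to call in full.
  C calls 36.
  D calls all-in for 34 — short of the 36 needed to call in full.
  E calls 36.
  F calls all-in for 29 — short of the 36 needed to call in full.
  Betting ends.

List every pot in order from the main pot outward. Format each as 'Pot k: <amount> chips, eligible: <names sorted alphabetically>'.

Pot 1: 90 chips, eligible: A, B, C, D, E, F
Pot 2: 70 chips, eligible: A, C, D, E, F
Pot 3: 20 chips, eligible: A, C, D, E
Pot 4: 6 chips, eligible: A, C, E

Derivation:
Contributions: A=36, B=15, C=36, D=34, E=36, F=29
Pot levels (distinct totals of non-folded players): 15, 29, 34, 36
Layer 1-15: 15 each from A, B, C, D, E, F = 15*6 = 90 chips; eligible A, B, C, D, E, F
Layer 16-29: 14 each from A, C, D, E, F = 14*5 = 70 chips; eligible A, C, D, E, F
Layer 30-34: 5 each from A, C, D, E = 5*4 = 20 chips; eligible A, C, D, E
Layer 35-36: 2 each from A, C, E = 2*3 = 6 chips; eligible A, C, E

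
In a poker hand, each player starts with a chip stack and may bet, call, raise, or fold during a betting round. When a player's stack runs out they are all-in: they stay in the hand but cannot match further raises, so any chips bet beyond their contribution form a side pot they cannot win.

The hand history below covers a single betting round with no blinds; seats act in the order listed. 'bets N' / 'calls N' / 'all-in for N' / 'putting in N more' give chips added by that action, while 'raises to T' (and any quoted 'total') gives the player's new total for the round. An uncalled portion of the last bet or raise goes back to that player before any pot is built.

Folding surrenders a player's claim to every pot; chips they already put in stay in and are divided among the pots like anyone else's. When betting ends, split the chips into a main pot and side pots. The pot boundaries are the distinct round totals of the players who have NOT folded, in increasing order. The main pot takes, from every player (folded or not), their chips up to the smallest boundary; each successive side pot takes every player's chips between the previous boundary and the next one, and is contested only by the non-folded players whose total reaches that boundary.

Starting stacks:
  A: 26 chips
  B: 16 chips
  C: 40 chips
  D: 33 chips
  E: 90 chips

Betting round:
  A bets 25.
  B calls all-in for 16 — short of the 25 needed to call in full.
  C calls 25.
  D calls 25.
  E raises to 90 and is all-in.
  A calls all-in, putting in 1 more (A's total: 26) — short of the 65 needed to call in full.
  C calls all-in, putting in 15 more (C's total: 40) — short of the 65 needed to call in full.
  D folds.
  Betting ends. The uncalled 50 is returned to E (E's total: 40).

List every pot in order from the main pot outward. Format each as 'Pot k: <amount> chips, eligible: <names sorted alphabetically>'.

Pot 1: 80 chips, eligible: A, B, C, E
Pot 2: 39 chips, eligible: A, C, E
Pot 3: 28 chips, eligible: C, E

Derivation:
Contributions (after 50 returned to E): A=26, B=16, C=40, D=25, E=40
Folded: D
Pot levels (distinct totals of non-folded players): 16, 26, 40
Layer 1-16: 16 each from A, B, C, D, E = 16*5 = 80 chips; eligible A, B, C, E
Layer 17-26: A 10 + C 10 + D 9 + E 10 = 39 chips; eligible A, C, E
Layer 27-40: 14 each from C, E = 14*2 = 28 chips; eligible C, E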